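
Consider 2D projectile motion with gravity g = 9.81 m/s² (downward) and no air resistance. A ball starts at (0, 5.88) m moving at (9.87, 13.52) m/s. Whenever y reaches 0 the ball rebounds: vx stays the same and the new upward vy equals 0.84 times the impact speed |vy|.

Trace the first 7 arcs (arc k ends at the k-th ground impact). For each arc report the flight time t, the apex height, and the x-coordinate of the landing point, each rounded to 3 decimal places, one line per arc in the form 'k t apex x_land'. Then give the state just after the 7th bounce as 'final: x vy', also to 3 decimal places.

Arc 1: start y=5.880, vy=13.520 → t=3.138, apex=15.197, x_land=30.975, impact vy=-17.267
  bounce: vy ← 0.84·17.267 = 14.504
Arc 2: start y=0.000, vy=14.504 → t=2.957, apex=10.723, x_land=60.162, impact vy=-14.504
  bounce: vy ← 0.84·14.504 = 12.184
Arc 3: start y=0.000, vy=12.184 → t=2.484, apex=7.566, x_land=84.678, impact vy=-12.184
  bounce: vy ← 0.84·12.184 = 10.234
Arc 4: start y=0.000, vy=10.234 → t=2.087, apex=5.339, x_land=105.272, impact vy=-10.234
  bounce: vy ← 0.84·10.234 = 8.597
Arc 5: start y=0.000, vy=8.597 → t=1.753, apex=3.767, x_land=122.571, impact vy=-8.597
  bounce: vy ← 0.84·8.597 = 7.221
Arc 6: start y=0.000, vy=7.221 → t=1.472, apex=2.658, x_land=137.102, impact vy=-7.221
  bounce: vy ← 0.84·7.221 = 6.066
Arc 7: start y=0.000, vy=6.066 → t=1.237, apex=1.875, x_land=149.308, impact vy=-6.066
  bounce: vy ← 0.84·6.066 = 5.095

1 3.138 15.197 30.975
2 2.957 10.723 60.162
3 2.484 7.566 84.678
4 2.087 5.339 105.272
5 1.753 3.767 122.571
6 1.472 2.658 137.102
7 1.237 1.875 149.308
final: 149.308 5.095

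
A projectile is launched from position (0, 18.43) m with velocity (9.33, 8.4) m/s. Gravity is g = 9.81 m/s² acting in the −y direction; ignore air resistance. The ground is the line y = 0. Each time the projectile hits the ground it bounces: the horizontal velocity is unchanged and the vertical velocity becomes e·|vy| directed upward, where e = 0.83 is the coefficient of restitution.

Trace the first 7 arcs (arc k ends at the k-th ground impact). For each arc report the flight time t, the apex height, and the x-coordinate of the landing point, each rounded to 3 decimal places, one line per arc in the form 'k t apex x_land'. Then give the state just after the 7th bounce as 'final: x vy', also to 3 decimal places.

Arc 1: start y=18.430, vy=8.400 → t=2.975, apex=22.026, x_land=27.760, impact vy=-20.788
  bounce: vy ← 0.83·20.788 = 17.254
Arc 2: start y=0.000, vy=17.254 → t=3.518, apex=15.174, x_land=60.580, impact vy=-17.254
  bounce: vy ← 0.83·17.254 = 14.321
Arc 3: start y=0.000, vy=14.321 → t=2.920, apex=10.453, x_land=87.821, impact vy=-14.321
  bounce: vy ← 0.83·14.321 = 11.887
Arc 4: start y=0.000, vy=11.887 → t=2.423, apex=7.201, x_land=110.431, impact vy=-11.887
  bounce: vy ← 0.83·11.887 = 9.866
Arc 5: start y=0.000, vy=9.866 → t=2.011, apex=4.961, x_land=129.197, impact vy=-9.866
  bounce: vy ← 0.83·9.866 = 8.189
Arc 6: start y=0.000, vy=8.189 → t=1.669, apex=3.418, x_land=144.773, impact vy=-8.189
  bounce: vy ← 0.83·8.189 = 6.797
Arc 7: start y=0.000, vy=6.797 → t=1.386, apex=2.354, x_land=157.701, impact vy=-6.797
  bounce: vy ← 0.83·6.797 = 5.641

1 2.975 22.026 27.760
2 3.518 15.174 60.580
3 2.920 10.453 87.821
4 2.423 7.201 110.431
5 2.011 4.961 129.197
6 1.669 3.418 144.773
7 1.386 2.354 157.701
final: 157.701 5.641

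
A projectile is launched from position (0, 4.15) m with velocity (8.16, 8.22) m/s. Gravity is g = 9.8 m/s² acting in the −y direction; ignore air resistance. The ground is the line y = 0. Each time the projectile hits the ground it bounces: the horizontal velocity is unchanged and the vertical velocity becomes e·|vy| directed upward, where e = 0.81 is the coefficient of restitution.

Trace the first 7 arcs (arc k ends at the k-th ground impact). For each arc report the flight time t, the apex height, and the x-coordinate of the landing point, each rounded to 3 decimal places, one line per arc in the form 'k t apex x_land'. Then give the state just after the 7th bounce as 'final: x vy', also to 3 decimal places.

1 2.084 7.597 17.005
2 2.017 4.985 33.465
3 1.634 3.270 46.798
4 1.323 2.146 57.598
5 1.072 1.408 66.346
6 0.868 0.924 73.431
7 0.703 0.606 79.171
final: 79.171 2.792

Arc 1: start y=4.150, vy=8.220 → t=2.084, apex=7.597, x_land=17.005, impact vy=-12.203
  bounce: vy ← 0.81·12.203 = 9.884
Arc 2: start y=0.000, vy=9.884 → t=2.017, apex=4.985, x_land=33.465, impact vy=-9.884
  bounce: vy ← 0.81·9.884 = 8.006
Arc 3: start y=0.000, vy=8.006 → t=1.634, apex=3.270, x_land=46.798, impact vy=-8.006
  bounce: vy ← 0.81·8.006 = 6.485
Arc 4: start y=0.000, vy=6.485 → t=1.323, apex=2.146, x_land=57.598, impact vy=-6.485
  bounce: vy ← 0.81·6.485 = 5.253
Arc 5: start y=0.000, vy=5.253 → t=1.072, apex=1.408, x_land=66.346, impact vy=-5.253
  bounce: vy ← 0.81·5.253 = 4.255
Arc 6: start y=0.000, vy=4.255 → t=0.868, apex=0.924, x_land=73.431, impact vy=-4.255
  bounce: vy ← 0.81·4.255 = 3.446
Arc 7: start y=0.000, vy=3.446 → t=0.703, apex=0.606, x_land=79.171, impact vy=-3.446
  bounce: vy ← 0.81·3.446 = 2.792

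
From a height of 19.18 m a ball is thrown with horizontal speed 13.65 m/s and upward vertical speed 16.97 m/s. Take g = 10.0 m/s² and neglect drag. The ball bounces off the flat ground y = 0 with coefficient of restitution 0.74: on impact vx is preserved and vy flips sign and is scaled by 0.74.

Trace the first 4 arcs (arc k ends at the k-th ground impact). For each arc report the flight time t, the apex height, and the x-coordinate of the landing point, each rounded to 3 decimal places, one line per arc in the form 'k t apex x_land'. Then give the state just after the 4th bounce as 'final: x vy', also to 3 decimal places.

1 4.288 33.579 58.538
2 3.835 18.388 110.891
3 2.838 10.069 149.632
4 2.100 5.514 178.301
final: 178.301 7.771

Arc 1: start y=19.180, vy=16.970 → t=4.288, apex=33.579, x_land=58.538, impact vy=-25.915
  bounce: vy ← 0.74·25.915 = 19.177
Arc 2: start y=0.000, vy=19.177 → t=3.835, apex=18.388, x_land=110.891, impact vy=-19.177
  bounce: vy ← 0.74·19.177 = 14.191
Arc 3: start y=0.000, vy=14.191 → t=2.838, apex=10.069, x_land=149.632, impact vy=-14.191
  bounce: vy ← 0.74·14.191 = 10.501
Arc 4: start y=0.000, vy=10.501 → t=2.100, apex=5.514, x_land=178.301, impact vy=-10.501
  bounce: vy ← 0.74·10.501 = 7.771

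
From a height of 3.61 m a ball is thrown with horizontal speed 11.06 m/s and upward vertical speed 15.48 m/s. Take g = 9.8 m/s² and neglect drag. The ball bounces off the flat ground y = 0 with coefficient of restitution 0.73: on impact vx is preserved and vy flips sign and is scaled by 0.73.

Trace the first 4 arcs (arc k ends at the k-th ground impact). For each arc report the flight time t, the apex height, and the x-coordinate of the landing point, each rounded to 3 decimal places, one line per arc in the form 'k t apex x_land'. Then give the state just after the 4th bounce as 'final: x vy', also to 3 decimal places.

Arc 1: start y=3.610, vy=15.480 → t=3.377, apex=15.836, x_land=37.353, impact vy=-17.618
  bounce: vy ← 0.73·17.618 = 12.861
Arc 2: start y=0.000, vy=12.861 → t=2.625, apex=8.439, x_land=66.382, impact vy=-12.861
  bounce: vy ← 0.73·12.861 = 9.389
Arc 3: start y=0.000, vy=9.389 → t=1.916, apex=4.497, x_land=87.574, impact vy=-9.389
  bounce: vy ← 0.73·9.389 = 6.854
Arc 4: start y=0.000, vy=6.854 → t=1.399, apex=2.397, x_land=103.043, impact vy=-6.854
  bounce: vy ← 0.73·6.854 = 5.003

1 3.377 15.836 37.353
2 2.625 8.439 66.382
3 1.916 4.497 87.574
4 1.399 2.397 103.043
final: 103.043 5.003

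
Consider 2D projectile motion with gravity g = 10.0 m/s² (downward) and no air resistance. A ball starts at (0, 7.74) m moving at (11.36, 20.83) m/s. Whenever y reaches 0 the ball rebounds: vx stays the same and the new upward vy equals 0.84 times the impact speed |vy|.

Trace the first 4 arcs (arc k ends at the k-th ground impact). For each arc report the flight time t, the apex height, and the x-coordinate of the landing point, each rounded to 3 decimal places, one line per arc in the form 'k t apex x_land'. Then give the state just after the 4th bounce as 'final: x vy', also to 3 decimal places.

1 4.509 29.434 51.226
2 4.076 20.769 97.531
3 3.424 14.655 136.427
4 2.876 10.340 169.100
final: 169.100 12.080

Arc 1: start y=7.740, vy=20.830 → t=4.509, apex=29.434, x_land=51.226, impact vy=-24.263
  bounce: vy ← 0.84·24.263 = 20.381
Arc 2: start y=0.000, vy=20.381 → t=4.076, apex=20.769, x_land=97.531, impact vy=-20.381
  bounce: vy ← 0.84·20.381 = 17.120
Arc 3: start y=0.000, vy=17.120 → t=3.424, apex=14.655, x_land=136.427, impact vy=-17.120
  bounce: vy ← 0.84·17.120 = 14.381
Arc 4: start y=0.000, vy=14.381 → t=2.876, apex=10.340, x_land=169.100, impact vy=-14.381
  bounce: vy ← 0.84·14.381 = 12.080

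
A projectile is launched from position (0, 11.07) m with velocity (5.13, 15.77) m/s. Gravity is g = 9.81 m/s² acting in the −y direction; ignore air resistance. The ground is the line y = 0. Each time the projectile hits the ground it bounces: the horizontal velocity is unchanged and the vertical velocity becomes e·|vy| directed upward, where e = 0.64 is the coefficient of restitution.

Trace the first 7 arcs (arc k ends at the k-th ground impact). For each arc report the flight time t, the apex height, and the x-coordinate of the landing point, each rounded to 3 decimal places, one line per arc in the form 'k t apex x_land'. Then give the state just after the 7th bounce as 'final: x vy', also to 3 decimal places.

1 3.808 23.745 19.534
2 2.816 9.726 33.982
3 1.802 3.984 43.228
4 1.154 1.632 49.146
5 0.738 0.668 52.933
6 0.472 0.274 55.357
7 0.302 0.112 56.909
final: 56.909 0.949

Arc 1: start y=11.070, vy=15.770 → t=3.808, apex=23.745, x_land=19.534, impact vy=-21.584
  bounce: vy ← 0.64·21.584 = 13.814
Arc 2: start y=0.000, vy=13.814 → t=2.816, apex=9.726, x_land=33.982, impact vy=-13.814
  bounce: vy ← 0.64·13.814 = 8.841
Arc 3: start y=0.000, vy=8.841 → t=1.802, apex=3.984, x_land=43.228, impact vy=-8.841
  bounce: vy ← 0.64·8.841 = 5.658
Arc 4: start y=0.000, vy=5.658 → t=1.154, apex=1.632, x_land=49.146, impact vy=-5.658
  bounce: vy ← 0.64·5.658 = 3.621
Arc 5: start y=0.000, vy=3.621 → t=0.738, apex=0.668, x_land=52.933, impact vy=-3.621
  bounce: vy ← 0.64·3.621 = 2.318
Arc 6: start y=0.000, vy=2.318 → t=0.472, apex=0.274, x_land=55.357, impact vy=-2.318
  bounce: vy ← 0.64·2.318 = 1.483
Arc 7: start y=0.000, vy=1.483 → t=0.302, apex=0.112, x_land=56.909, impact vy=-1.483
  bounce: vy ← 0.64·1.483 = 0.949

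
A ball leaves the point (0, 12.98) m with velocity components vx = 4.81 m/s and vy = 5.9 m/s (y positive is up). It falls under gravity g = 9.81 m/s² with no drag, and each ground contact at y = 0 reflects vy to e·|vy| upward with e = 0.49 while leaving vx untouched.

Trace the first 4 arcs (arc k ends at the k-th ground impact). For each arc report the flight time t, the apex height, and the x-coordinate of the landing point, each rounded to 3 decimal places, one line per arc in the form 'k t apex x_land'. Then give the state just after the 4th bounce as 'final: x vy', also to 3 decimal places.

1 2.336 14.754 11.235
2 1.700 3.542 19.411
3 0.833 0.851 23.416
4 0.408 0.204 25.379
final: 25.379 0.981

Arc 1: start y=12.980, vy=5.900 → t=2.336, apex=14.754, x_land=11.235, impact vy=-17.014
  bounce: vy ← 0.49·17.014 = 8.337
Arc 2: start y=0.000, vy=8.337 → t=1.700, apex=3.542, x_land=19.411, impact vy=-8.337
  bounce: vy ← 0.49·8.337 = 4.085
Arc 3: start y=0.000, vy=4.085 → t=0.833, apex=0.851, x_land=23.416, impact vy=-4.085
  bounce: vy ← 0.49·4.085 = 2.002
Arc 4: start y=0.000, vy=2.002 → t=0.408, apex=0.204, x_land=25.379, impact vy=-2.002
  bounce: vy ← 0.49·2.002 = 0.981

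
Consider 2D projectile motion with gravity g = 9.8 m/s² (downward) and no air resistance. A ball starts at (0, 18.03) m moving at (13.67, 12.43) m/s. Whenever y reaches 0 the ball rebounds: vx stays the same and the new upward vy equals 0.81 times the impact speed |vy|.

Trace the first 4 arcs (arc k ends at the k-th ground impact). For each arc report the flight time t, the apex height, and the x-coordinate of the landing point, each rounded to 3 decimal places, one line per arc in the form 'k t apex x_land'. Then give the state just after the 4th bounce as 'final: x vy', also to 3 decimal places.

Arc 1: start y=18.030, vy=12.430 → t=3.568, apex=25.913, x_land=48.775, impact vy=-22.536
  bounce: vy ← 0.81·22.536 = 18.255
Arc 2: start y=0.000, vy=18.255 → t=3.725, apex=17.001, x_land=99.701, impact vy=-18.255
  bounce: vy ← 0.81·18.255 = 14.786
Arc 3: start y=0.000, vy=14.786 → t=3.018, apex=11.155, x_land=140.952, impact vy=-14.786
  bounce: vy ← 0.81·14.786 = 11.977
Arc 4: start y=0.000, vy=11.977 → t=2.444, apex=7.319, x_land=174.364, impact vy=-11.977
  bounce: vy ← 0.81·11.977 = 9.701

1 3.568 25.913 48.775
2 3.725 17.001 99.701
3 3.018 11.155 140.952
4 2.444 7.319 174.364
final: 174.364 9.701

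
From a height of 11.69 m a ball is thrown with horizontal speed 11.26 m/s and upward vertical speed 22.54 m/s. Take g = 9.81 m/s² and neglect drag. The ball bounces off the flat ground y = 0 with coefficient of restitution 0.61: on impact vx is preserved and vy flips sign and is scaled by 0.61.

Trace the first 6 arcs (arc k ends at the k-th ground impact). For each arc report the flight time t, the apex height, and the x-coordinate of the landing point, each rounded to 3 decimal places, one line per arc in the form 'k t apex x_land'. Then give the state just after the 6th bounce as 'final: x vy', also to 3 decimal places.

1 5.066 37.585 57.041
2 3.377 13.985 95.067
3 2.060 5.204 118.263
4 1.257 1.936 132.413
5 0.767 0.721 141.044
6 0.468 0.268 146.309
final: 146.309 1.399

Arc 1: start y=11.690, vy=22.540 → t=5.066, apex=37.585, x_land=57.041, impact vy=-27.155
  bounce: vy ← 0.61·27.155 = 16.565
Arc 2: start y=0.000, vy=16.565 → t=3.377, apex=13.985, x_land=95.067, impact vy=-16.565
  bounce: vy ← 0.61·16.565 = 10.104
Arc 3: start y=0.000, vy=10.104 → t=2.060, apex=5.204, x_land=118.263, impact vy=-10.104
  bounce: vy ← 0.61·10.104 = 6.164
Arc 4: start y=0.000, vy=6.164 → t=1.257, apex=1.936, x_land=132.413, impact vy=-6.164
  bounce: vy ← 0.61·6.164 = 3.760
Arc 5: start y=0.000, vy=3.760 → t=0.767, apex=0.721, x_land=141.044, impact vy=-3.760
  bounce: vy ← 0.61·3.760 = 2.294
Arc 6: start y=0.000, vy=2.294 → t=0.468, apex=0.268, x_land=146.309, impact vy=-2.294
  bounce: vy ← 0.61·2.294 = 1.399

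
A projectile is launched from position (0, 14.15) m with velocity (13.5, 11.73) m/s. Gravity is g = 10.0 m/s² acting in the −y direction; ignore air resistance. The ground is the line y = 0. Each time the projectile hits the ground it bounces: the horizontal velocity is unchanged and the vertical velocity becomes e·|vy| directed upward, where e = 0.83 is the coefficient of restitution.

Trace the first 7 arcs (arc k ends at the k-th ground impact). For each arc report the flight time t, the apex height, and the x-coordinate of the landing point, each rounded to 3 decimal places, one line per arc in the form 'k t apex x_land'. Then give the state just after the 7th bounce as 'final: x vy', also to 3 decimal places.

Arc 1: start y=14.150, vy=11.730 → t=3.224, apex=21.030, x_land=43.522, impact vy=-20.508
  bounce: vy ← 0.83·20.508 = 17.022
Arc 2: start y=0.000, vy=17.022 → t=3.404, apex=14.487, x_land=89.481, impact vy=-17.022
  bounce: vy ← 0.83·17.022 = 14.128
Arc 3: start y=0.000, vy=14.128 → t=2.826, apex=9.980, x_land=127.627, impact vy=-14.128
  bounce: vy ← 0.83·14.128 = 11.726
Arc 4: start y=0.000, vy=11.726 → t=2.345, apex=6.875, x_land=159.289, impact vy=-11.726
  bounce: vy ← 0.83·11.726 = 9.733
Arc 5: start y=0.000, vy=9.733 → t=1.947, apex=4.736, x_land=185.567, impact vy=-9.733
  bounce: vy ← 0.83·9.733 = 8.078
Arc 6: start y=0.000, vy=8.078 → t=1.616, apex=3.263, x_land=207.379, impact vy=-8.078
  bounce: vy ← 0.83·8.078 = 6.705
Arc 7: start y=0.000, vy=6.705 → t=1.341, apex=2.248, x_land=225.482, impact vy=-6.705
  bounce: vy ← 0.83·6.705 = 5.565

1 3.224 21.030 43.522
2 3.404 14.487 89.481
3 2.826 9.980 127.627
4 2.345 6.875 159.289
5 1.947 4.736 185.567
6 1.616 3.263 207.379
7 1.341 2.248 225.482
final: 225.482 5.565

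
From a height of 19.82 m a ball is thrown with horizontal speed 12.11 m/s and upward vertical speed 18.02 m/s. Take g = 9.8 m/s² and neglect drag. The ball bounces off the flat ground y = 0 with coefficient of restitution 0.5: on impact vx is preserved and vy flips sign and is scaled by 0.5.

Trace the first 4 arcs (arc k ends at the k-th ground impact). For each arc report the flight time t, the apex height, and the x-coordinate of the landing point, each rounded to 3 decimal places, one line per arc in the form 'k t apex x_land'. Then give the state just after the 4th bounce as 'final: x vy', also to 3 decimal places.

Arc 1: start y=19.820, vy=18.020 → t=4.564, apex=36.387, x_land=55.268, impact vy=-26.706
  bounce: vy ← 0.5·26.706 = 13.353
Arc 2: start y=0.000, vy=13.353 → t=2.725, apex=9.097, x_land=88.269, impact vy=-13.353
  bounce: vy ← 0.5·13.353 = 6.676
Arc 3: start y=0.000, vy=6.676 → t=1.363, apex=2.274, x_land=104.769, impact vy=-6.676
  bounce: vy ← 0.5·6.676 = 3.338
Arc 4: start y=0.000, vy=3.338 → t=0.681, apex=0.569, x_land=113.019, impact vy=-3.338
  bounce: vy ← 0.5·3.338 = 1.669

1 4.564 36.387 55.268
2 2.725 9.097 88.269
3 1.363 2.274 104.769
4 0.681 0.569 113.019
final: 113.019 1.669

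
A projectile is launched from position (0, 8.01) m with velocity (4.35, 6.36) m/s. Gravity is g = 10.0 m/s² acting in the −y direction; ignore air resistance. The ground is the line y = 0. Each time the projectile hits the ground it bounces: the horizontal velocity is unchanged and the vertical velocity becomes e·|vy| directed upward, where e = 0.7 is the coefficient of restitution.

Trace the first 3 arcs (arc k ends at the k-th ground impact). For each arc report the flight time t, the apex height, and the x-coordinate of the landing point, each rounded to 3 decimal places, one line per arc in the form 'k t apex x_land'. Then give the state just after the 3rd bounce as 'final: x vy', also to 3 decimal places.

Arc 1: start y=8.010, vy=6.360 → t=2.053, apex=10.032, x_land=8.928, impact vy=-14.165
  bounce: vy ← 0.7·14.165 = 9.916
Arc 2: start y=0.000, vy=9.916 → t=1.983, apex=4.916, x_land=17.555, impact vy=-9.916
  bounce: vy ← 0.7·9.916 = 6.941
Arc 3: start y=0.000, vy=6.941 → t=1.388, apex=2.409, x_land=23.594, impact vy=-6.941
  bounce: vy ← 0.7·6.941 = 4.859

1 2.053 10.032 8.928
2 1.983 4.916 17.555
3 1.388 2.409 23.594
final: 23.594 4.859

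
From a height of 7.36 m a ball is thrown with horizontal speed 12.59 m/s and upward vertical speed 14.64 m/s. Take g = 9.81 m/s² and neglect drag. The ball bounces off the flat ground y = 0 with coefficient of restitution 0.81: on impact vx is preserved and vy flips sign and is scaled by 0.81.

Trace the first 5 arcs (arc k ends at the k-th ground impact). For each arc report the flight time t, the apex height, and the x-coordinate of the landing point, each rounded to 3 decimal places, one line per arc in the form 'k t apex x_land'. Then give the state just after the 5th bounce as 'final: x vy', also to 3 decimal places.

1 3.423 18.284 43.096
2 3.128 11.996 82.475
3 2.533 7.871 114.371
4 2.052 5.164 140.207
5 1.662 3.388 161.135
final: 161.135 6.604

Arc 1: start y=7.360, vy=14.640 → t=3.423, apex=18.284, x_land=43.096, impact vy=-18.940
  bounce: vy ← 0.81·18.940 = 15.342
Arc 2: start y=0.000, vy=15.342 → t=3.128, apex=11.996, x_land=82.475, impact vy=-15.342
  bounce: vy ← 0.81·15.342 = 12.427
Arc 3: start y=0.000, vy=12.427 → t=2.533, apex=7.871, x_land=114.371, impact vy=-12.427
  bounce: vy ← 0.81·12.427 = 10.066
Arc 4: start y=0.000, vy=10.066 → t=2.052, apex=5.164, x_land=140.207, impact vy=-10.066
  bounce: vy ← 0.81·10.066 = 8.153
Arc 5: start y=0.000, vy=8.153 → t=1.662, apex=3.388, x_land=161.135, impact vy=-8.153
  bounce: vy ← 0.81·8.153 = 6.604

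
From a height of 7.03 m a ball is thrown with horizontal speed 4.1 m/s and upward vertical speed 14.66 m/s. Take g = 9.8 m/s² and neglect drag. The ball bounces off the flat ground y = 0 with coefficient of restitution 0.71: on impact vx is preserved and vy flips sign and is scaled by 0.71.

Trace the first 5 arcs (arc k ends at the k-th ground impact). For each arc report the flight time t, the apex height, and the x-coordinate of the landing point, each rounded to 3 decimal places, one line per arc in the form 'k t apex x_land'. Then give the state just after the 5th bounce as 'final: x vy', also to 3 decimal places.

Arc 1: start y=7.030, vy=14.660 → t=3.412, apex=17.995, x_land=13.990, impact vy=-18.780
  bounce: vy ← 0.71·18.780 = 13.334
Arc 2: start y=0.000, vy=13.334 → t=2.721, apex=9.071, x_land=25.147, impact vy=-13.334
  bounce: vy ← 0.71·13.334 = 9.467
Arc 3: start y=0.000, vy=9.467 → t=1.932, apex=4.573, x_land=33.069, impact vy=-9.467
  bounce: vy ← 0.71·9.467 = 6.722
Arc 4: start y=0.000, vy=6.722 → t=1.372, apex=2.305, x_land=38.693, impact vy=-6.722
  bounce: vy ← 0.71·6.722 = 4.772
Arc 5: start y=0.000, vy=4.772 → t=0.974, apex=1.162, x_land=42.687, impact vy=-4.772
  bounce: vy ← 0.71·4.772 = 3.388

1 3.412 17.995 13.990
2 2.721 9.071 25.147
3 1.932 4.573 33.069
4 1.372 2.305 38.693
5 0.974 1.162 42.687
final: 42.687 3.388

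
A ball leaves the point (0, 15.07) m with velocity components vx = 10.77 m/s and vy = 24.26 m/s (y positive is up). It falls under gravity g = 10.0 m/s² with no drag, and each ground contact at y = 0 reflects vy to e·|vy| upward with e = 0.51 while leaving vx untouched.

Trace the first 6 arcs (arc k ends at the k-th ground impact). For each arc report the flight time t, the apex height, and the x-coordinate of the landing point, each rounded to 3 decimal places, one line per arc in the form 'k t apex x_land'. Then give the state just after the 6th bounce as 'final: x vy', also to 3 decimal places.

1 5.409 44.497 58.257
2 3.043 11.574 91.029
3 1.552 3.010 107.742
4 0.791 0.783 116.266
5 0.404 0.204 120.613
6 0.206 0.053 122.830
final: 122.830 0.525

Arc 1: start y=15.070, vy=24.260 → t=5.409, apex=44.497, x_land=58.257, impact vy=-29.832
  bounce: vy ← 0.51·29.832 = 15.214
Arc 2: start y=0.000, vy=15.214 → t=3.043, apex=11.574, x_land=91.029, impact vy=-15.214
  bounce: vy ← 0.51·15.214 = 7.759
Arc 3: start y=0.000, vy=7.759 → t=1.552, apex=3.010, x_land=107.742, impact vy=-7.759
  bounce: vy ← 0.51·7.759 = 3.957
Arc 4: start y=0.000, vy=3.957 → t=0.791, apex=0.783, x_land=116.266, impact vy=-3.957
  bounce: vy ← 0.51·3.957 = 2.018
Arc 5: start y=0.000, vy=2.018 → t=0.404, apex=0.204, x_land=120.613, impact vy=-2.018
  bounce: vy ← 0.51·2.018 = 1.029
Arc 6: start y=0.000, vy=1.029 → t=0.206, apex=0.053, x_land=122.830, impact vy=-1.029
  bounce: vy ← 0.51·1.029 = 0.525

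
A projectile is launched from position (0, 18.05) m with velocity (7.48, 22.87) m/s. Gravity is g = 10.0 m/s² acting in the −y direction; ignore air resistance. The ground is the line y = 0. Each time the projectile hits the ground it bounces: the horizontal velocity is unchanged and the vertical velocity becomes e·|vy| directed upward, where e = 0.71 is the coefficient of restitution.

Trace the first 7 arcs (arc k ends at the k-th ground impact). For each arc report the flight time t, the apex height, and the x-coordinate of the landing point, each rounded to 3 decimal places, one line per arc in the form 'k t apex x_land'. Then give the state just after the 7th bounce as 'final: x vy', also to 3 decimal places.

1 5.260 44.202 39.347
2 4.222 22.282 70.928
3 2.998 11.232 93.350
4 2.128 5.662 109.270
5 1.511 2.854 120.573
6 1.073 1.439 128.599
7 0.762 0.725 134.297
final: 134.297 2.704

Arc 1: start y=18.050, vy=22.870 → t=5.260, apex=44.202, x_land=39.347, impact vy=-29.733
  bounce: vy ← 0.71·29.733 = 21.110
Arc 2: start y=0.000, vy=21.110 → t=4.222, apex=22.282, x_land=70.928, impact vy=-21.110
  bounce: vy ← 0.71·21.110 = 14.988
Arc 3: start y=0.000, vy=14.988 → t=2.998, apex=11.232, x_land=93.350, impact vy=-14.988
  bounce: vy ← 0.71·14.988 = 10.642
Arc 4: start y=0.000, vy=10.642 → t=2.128, apex=5.662, x_land=109.270, impact vy=-10.642
  bounce: vy ← 0.71·10.642 = 7.556
Arc 5: start y=0.000, vy=7.556 → t=1.511, apex=2.854, x_land=120.573, impact vy=-7.556
  bounce: vy ← 0.71·7.556 = 5.364
Arc 6: start y=0.000, vy=5.364 → t=1.073, apex=1.439, x_land=128.599, impact vy=-5.364
  bounce: vy ← 0.71·5.364 = 3.809
Arc 7: start y=0.000, vy=3.809 → t=0.762, apex=0.725, x_land=134.297, impact vy=-3.809
  bounce: vy ← 0.71·3.809 = 2.704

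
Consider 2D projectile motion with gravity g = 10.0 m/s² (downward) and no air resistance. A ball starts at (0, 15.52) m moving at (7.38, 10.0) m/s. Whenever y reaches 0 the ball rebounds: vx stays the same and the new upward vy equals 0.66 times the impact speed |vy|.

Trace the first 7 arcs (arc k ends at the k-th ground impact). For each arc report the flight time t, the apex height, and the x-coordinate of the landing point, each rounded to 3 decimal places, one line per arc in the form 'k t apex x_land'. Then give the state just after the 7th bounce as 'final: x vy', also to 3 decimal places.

1 3.026 20.520 22.331
2 2.674 8.939 42.066
3 1.765 3.894 55.091
4 1.165 1.696 63.687
5 0.769 0.739 69.361
6 0.507 0.322 73.105
7 0.335 0.140 75.577
final: 75.577 1.105

Arc 1: start y=15.520, vy=10.000 → t=3.026, apex=20.520, x_land=22.331, impact vy=-20.258
  bounce: vy ← 0.66·20.258 = 13.370
Arc 2: start y=0.000, vy=13.370 → t=2.674, apex=8.939, x_land=42.066, impact vy=-13.370
  bounce: vy ← 0.66·13.370 = 8.825
Arc 3: start y=0.000, vy=8.825 → t=1.765, apex=3.894, x_land=55.091, impact vy=-8.825
  bounce: vy ← 0.66·8.825 = 5.824
Arc 4: start y=0.000, vy=5.824 → t=1.165, apex=1.696, x_land=63.687, impact vy=-5.824
  bounce: vy ← 0.66·5.824 = 3.844
Arc 5: start y=0.000, vy=3.844 → t=0.769, apex=0.739, x_land=69.361, impact vy=-3.844
  bounce: vy ← 0.66·3.844 = 2.537
Arc 6: start y=0.000, vy=2.537 → t=0.507, apex=0.322, x_land=73.105, impact vy=-2.537
  bounce: vy ← 0.66·2.537 = 1.674
Arc 7: start y=0.000, vy=1.674 → t=0.335, apex=0.140, x_land=75.577, impact vy=-1.674
  bounce: vy ← 0.66·1.674 = 1.105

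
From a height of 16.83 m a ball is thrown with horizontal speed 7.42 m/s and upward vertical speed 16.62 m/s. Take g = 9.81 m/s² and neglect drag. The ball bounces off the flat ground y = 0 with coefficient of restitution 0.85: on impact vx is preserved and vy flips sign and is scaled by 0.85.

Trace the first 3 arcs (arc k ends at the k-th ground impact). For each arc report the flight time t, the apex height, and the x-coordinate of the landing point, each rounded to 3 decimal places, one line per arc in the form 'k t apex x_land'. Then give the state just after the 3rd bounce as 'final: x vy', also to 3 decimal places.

1 4.204 30.909 31.197
2 4.267 22.332 62.862
3 3.627 16.135 89.777
final: 89.777 15.123

Arc 1: start y=16.830, vy=16.620 → t=4.204, apex=30.909, x_land=31.197, impact vy=-24.626
  bounce: vy ← 0.85·24.626 = 20.932
Arc 2: start y=0.000, vy=20.932 → t=4.267, apex=22.332, x_land=62.862, impact vy=-20.932
  bounce: vy ← 0.85·20.932 = 17.792
Arc 3: start y=0.000, vy=17.792 → t=3.627, apex=16.135, x_land=89.777, impact vy=-17.792
  bounce: vy ← 0.85·17.792 = 15.123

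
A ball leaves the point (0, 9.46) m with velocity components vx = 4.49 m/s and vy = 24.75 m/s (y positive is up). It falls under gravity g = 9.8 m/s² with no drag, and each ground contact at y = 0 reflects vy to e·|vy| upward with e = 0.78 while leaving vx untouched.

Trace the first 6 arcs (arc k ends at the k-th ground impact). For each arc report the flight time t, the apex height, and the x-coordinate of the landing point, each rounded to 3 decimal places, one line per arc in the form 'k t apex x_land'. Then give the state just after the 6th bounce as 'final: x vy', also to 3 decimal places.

Arc 1: start y=9.460, vy=24.750 → t=5.408, apex=40.713, x_land=24.282, impact vy=-28.249
  bounce: vy ← 0.78·28.249 = 22.034
Arc 2: start y=0.000, vy=22.034 → t=4.497, apex=24.770, x_land=44.472, impact vy=-22.034
  bounce: vy ← 0.78·22.034 = 17.186
Arc 3: start y=0.000, vy=17.186 → t=3.507, apex=15.070, x_land=60.221, impact vy=-17.186
  bounce: vy ← 0.78·17.186 = 13.405
Arc 4: start y=0.000, vy=13.405 → t=2.736, apex=9.169, x_land=72.504, impact vy=-13.405
  bounce: vy ← 0.78·13.405 = 10.456
Arc 5: start y=0.000, vy=10.456 → t=2.134, apex=5.578, x_land=82.086, impact vy=-10.456
  bounce: vy ← 0.78·10.456 = 8.156
Arc 6: start y=0.000, vy=8.156 → t=1.664, apex=3.394, x_land=89.559, impact vy=-8.156
  bounce: vy ← 0.78·8.156 = 6.362

1 5.408 40.713 24.282
2 4.497 24.770 44.472
3 3.507 15.070 60.221
4 2.736 9.169 72.504
5 2.134 5.578 82.086
6 1.664 3.394 89.559
final: 89.559 6.362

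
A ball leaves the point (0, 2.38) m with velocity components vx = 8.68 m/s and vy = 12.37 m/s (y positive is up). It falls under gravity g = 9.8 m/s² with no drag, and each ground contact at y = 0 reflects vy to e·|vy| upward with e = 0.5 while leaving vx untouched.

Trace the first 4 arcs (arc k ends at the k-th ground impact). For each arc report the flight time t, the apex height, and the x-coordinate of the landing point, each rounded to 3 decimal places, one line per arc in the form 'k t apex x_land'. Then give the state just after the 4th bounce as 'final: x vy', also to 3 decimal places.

1 2.704 10.187 23.472
2 1.442 2.547 35.987
3 0.721 0.637 42.245
4 0.360 0.159 45.374
final: 45.374 0.883

Arc 1: start y=2.380, vy=12.370 → t=2.704, apex=10.187, x_land=23.472, impact vy=-14.130
  bounce: vy ← 0.5·14.130 = 7.065
Arc 2: start y=0.000, vy=7.065 → t=1.442, apex=2.547, x_land=35.987, impact vy=-7.065
  bounce: vy ← 0.5·7.065 = 3.533
Arc 3: start y=0.000, vy=3.533 → t=0.721, apex=0.637, x_land=42.245, impact vy=-3.533
  bounce: vy ← 0.5·3.533 = 1.766
Arc 4: start y=0.000, vy=1.766 → t=0.360, apex=0.159, x_land=45.374, impact vy=-1.766
  bounce: vy ← 0.5·1.766 = 0.883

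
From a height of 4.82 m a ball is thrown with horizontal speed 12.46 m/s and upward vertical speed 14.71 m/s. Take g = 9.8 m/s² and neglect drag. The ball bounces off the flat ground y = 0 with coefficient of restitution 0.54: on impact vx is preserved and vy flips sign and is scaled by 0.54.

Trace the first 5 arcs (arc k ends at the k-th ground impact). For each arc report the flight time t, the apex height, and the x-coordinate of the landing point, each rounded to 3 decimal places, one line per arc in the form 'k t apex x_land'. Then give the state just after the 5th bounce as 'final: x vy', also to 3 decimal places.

Arc 1: start y=4.820, vy=14.710 → t=3.300, apex=15.860, x_land=41.119, impact vy=-17.631
  bounce: vy ← 0.54·17.631 = 9.521
Arc 2: start y=0.000, vy=9.521 → t=1.943, apex=4.625, x_land=65.329, impact vy=-9.521
  bounce: vy ← 0.54·9.521 = 5.141
Arc 3: start y=0.000, vy=5.141 → t=1.049, apex=1.349, x_land=78.403, impact vy=-5.141
  bounce: vy ← 0.54·5.141 = 2.776
Arc 4: start y=0.000, vy=2.776 → t=0.567, apex=0.393, x_land=85.463, impact vy=-2.776
  bounce: vy ← 0.54·2.776 = 1.499
Arc 5: start y=0.000, vy=1.499 → t=0.306, apex=0.115, x_land=89.275, impact vy=-1.499
  bounce: vy ← 0.54·1.499 = 0.810

1 3.300 15.860 41.119
2 1.943 4.625 65.329
3 1.049 1.349 78.403
4 0.567 0.393 85.463
5 0.306 0.115 89.275
final: 89.275 0.810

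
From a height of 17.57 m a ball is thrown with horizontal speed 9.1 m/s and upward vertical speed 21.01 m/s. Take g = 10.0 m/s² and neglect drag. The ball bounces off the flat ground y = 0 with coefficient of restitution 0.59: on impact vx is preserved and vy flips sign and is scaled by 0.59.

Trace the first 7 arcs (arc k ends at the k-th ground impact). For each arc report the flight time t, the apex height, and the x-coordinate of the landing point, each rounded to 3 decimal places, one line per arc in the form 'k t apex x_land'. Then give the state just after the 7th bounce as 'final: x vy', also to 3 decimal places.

1 4.917 39.641 44.742
2 3.323 13.799 74.977
3 1.960 4.803 92.816
4 1.157 1.672 103.341
5 0.682 0.582 109.550
6 0.403 0.203 113.214
7 0.238 0.071 115.375
final: 115.375 0.701

Arc 1: start y=17.570, vy=21.010 → t=4.917, apex=39.641, x_land=44.742, impact vy=-28.157
  bounce: vy ← 0.59·28.157 = 16.613
Arc 2: start y=0.000, vy=16.613 → t=3.323, apex=13.799, x_land=74.977, impact vy=-16.613
  bounce: vy ← 0.59·16.613 = 9.801
Arc 3: start y=0.000, vy=9.801 → t=1.960, apex=4.803, x_land=92.816, impact vy=-9.801
  bounce: vy ← 0.59·9.801 = 5.783
Arc 4: start y=0.000, vy=5.783 → t=1.157, apex=1.672, x_land=103.341, impact vy=-5.783
  bounce: vy ← 0.59·5.783 = 3.412
Arc 5: start y=0.000, vy=3.412 → t=0.682, apex=0.582, x_land=109.550, impact vy=-3.412
  bounce: vy ← 0.59·3.412 = 2.013
Arc 6: start y=0.000, vy=2.013 → t=0.403, apex=0.203, x_land=113.214, impact vy=-2.013
  bounce: vy ← 0.59·2.013 = 1.188
Arc 7: start y=0.000, vy=1.188 → t=0.238, apex=0.071, x_land=115.375, impact vy=-1.188
  bounce: vy ← 0.59·1.188 = 0.701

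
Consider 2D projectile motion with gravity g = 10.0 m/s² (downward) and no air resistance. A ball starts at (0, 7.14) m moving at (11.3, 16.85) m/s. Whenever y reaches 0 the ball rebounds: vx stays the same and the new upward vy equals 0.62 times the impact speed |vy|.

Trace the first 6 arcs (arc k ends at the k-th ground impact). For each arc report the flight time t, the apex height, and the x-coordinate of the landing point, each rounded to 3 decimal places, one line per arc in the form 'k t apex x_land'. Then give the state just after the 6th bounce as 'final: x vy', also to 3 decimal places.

Arc 1: start y=7.140, vy=16.850 → t=3.751, apex=21.336, x_land=42.383, impact vy=-20.657
  bounce: vy ← 0.62·20.657 = 12.808
Arc 2: start y=0.000, vy=12.808 → t=2.562, apex=8.202, x_land=71.328, impact vy=-12.808
  bounce: vy ← 0.62·12.808 = 7.941
Arc 3: start y=0.000, vy=7.941 → t=1.588, apex=3.153, x_land=89.274, impact vy=-7.941
  bounce: vy ← 0.62·7.941 = 4.923
Arc 4: start y=0.000, vy=4.923 → t=0.985, apex=1.212, x_land=100.400, impact vy=-4.923
  bounce: vy ← 0.62·4.923 = 3.052
Arc 5: start y=0.000, vy=3.052 → t=0.610, apex=0.466, x_land=107.299, impact vy=-3.052
  bounce: vy ← 0.62·3.052 = 1.892
Arc 6: start y=0.000, vy=1.892 → t=0.378, apex=0.179, x_land=111.576, impact vy=-1.892
  bounce: vy ← 0.62·1.892 = 1.173

1 3.751 21.336 42.383
2 2.562 8.202 71.328
3 1.588 3.153 89.274
4 0.985 1.212 100.400
5 0.610 0.466 107.299
6 0.378 0.179 111.576
final: 111.576 1.173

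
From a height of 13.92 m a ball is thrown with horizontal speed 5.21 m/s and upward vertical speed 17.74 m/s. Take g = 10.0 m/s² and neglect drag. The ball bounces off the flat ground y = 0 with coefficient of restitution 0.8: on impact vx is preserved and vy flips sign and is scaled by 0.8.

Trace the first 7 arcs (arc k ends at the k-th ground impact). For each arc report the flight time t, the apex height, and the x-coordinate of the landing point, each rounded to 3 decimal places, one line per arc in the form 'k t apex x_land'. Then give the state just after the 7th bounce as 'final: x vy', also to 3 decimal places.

1 4.209 29.655 21.931
2 3.897 18.979 42.232
3 3.117 12.147 58.473
4 2.494 7.774 71.466
5 1.995 4.975 81.860
6 1.596 3.184 90.176
7 1.277 2.038 96.828
final: 96.828 5.107

Arc 1: start y=13.920, vy=17.740 → t=4.209, apex=29.655, x_land=21.931, impact vy=-24.354
  bounce: vy ← 0.8·24.354 = 19.483
Arc 2: start y=0.000, vy=19.483 → t=3.897, apex=18.979, x_land=42.232, impact vy=-19.483
  bounce: vy ← 0.8·19.483 = 15.586
Arc 3: start y=0.000, vy=15.586 → t=3.117, apex=12.147, x_land=58.473, impact vy=-15.586
  bounce: vy ← 0.8·15.586 = 12.469
Arc 4: start y=0.000, vy=12.469 → t=2.494, apex=7.774, x_land=71.466, impact vy=-12.469
  bounce: vy ← 0.8·12.469 = 9.975
Arc 5: start y=0.000, vy=9.975 → t=1.995, apex=4.975, x_land=81.860, impact vy=-9.975
  bounce: vy ← 0.8·9.975 = 7.980
Arc 6: start y=0.000, vy=7.980 → t=1.596, apex=3.184, x_land=90.176, impact vy=-7.980
  bounce: vy ← 0.8·7.980 = 6.384
Arc 7: start y=0.000, vy=6.384 → t=1.277, apex=2.038, x_land=96.828, impact vy=-6.384
  bounce: vy ← 0.8·6.384 = 5.107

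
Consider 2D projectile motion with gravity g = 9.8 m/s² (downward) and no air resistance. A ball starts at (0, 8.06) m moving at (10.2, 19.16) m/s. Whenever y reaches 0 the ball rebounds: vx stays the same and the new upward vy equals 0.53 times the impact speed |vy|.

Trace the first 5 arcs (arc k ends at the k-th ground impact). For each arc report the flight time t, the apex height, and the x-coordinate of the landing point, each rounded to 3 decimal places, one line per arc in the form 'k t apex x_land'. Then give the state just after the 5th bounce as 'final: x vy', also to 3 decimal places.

Arc 1: start y=8.060, vy=19.160 → t=4.293, apex=26.790, x_land=43.792, impact vy=-22.915
  bounce: vy ← 0.53·22.915 = 12.145
Arc 2: start y=0.000, vy=12.145 → t=2.479, apex=7.525, x_land=69.073, impact vy=-12.145
  bounce: vy ← 0.53·12.145 = 6.437
Arc 3: start y=0.000, vy=6.437 → t=1.314, apex=2.114, x_land=82.472, impact vy=-6.437
  bounce: vy ← 0.53·6.437 = 3.411
Arc 4: start y=0.000, vy=3.411 → t=0.696, apex=0.594, x_land=89.573, impact vy=-3.411
  bounce: vy ← 0.53·3.411 = 1.808
Arc 5: start y=0.000, vy=1.808 → t=0.369, apex=0.167, x_land=93.337, impact vy=-1.808
  bounce: vy ← 0.53·1.808 = 0.958

1 4.293 26.790 43.792
2 2.479 7.525 69.073
3 1.314 2.114 82.472
4 0.696 0.594 89.573
5 0.369 0.167 93.337
final: 93.337 0.958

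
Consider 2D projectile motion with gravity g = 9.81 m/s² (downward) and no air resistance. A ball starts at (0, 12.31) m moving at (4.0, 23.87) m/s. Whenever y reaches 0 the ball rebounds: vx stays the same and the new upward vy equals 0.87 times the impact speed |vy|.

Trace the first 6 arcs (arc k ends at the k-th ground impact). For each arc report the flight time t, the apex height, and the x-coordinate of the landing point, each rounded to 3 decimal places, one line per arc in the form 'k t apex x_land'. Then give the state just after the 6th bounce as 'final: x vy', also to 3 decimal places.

1 5.337 41.351 21.347
2 5.052 31.298 41.555
3 4.395 23.690 59.137
4 3.824 17.931 74.432
5 3.327 13.572 87.739
6 2.894 10.272 99.317
final: 99.317 12.351

Arc 1: start y=12.310, vy=23.870 → t=5.337, apex=41.351, x_land=21.347, impact vy=-28.483
  bounce: vy ← 0.87·28.483 = 24.780
Arc 2: start y=0.000, vy=24.780 → t=5.052, apex=31.298, x_land=41.555, impact vy=-24.780
  bounce: vy ← 0.87·24.780 = 21.559
Arc 3: start y=0.000, vy=21.559 → t=4.395, apex=23.690, x_land=59.137, impact vy=-21.559
  bounce: vy ← 0.87·21.559 = 18.756
Arc 4: start y=0.000, vy=18.756 → t=3.824, apex=17.931, x_land=74.432, impact vy=-18.756
  bounce: vy ← 0.87·18.756 = 16.318
Arc 5: start y=0.000, vy=16.318 → t=3.327, apex=13.572, x_land=87.739, impact vy=-16.318
  bounce: vy ← 0.87·16.318 = 14.197
Arc 6: start y=0.000, vy=14.197 → t=2.894, apex=10.272, x_land=99.317, impact vy=-14.197
  bounce: vy ← 0.87·14.197 = 12.351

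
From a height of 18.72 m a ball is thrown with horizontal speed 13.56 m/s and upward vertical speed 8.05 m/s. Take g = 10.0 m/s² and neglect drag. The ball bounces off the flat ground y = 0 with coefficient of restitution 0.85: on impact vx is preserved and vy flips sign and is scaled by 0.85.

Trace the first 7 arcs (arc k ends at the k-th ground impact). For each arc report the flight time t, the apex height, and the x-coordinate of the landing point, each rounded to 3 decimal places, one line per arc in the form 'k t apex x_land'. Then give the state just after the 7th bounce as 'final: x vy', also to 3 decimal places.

1 2.901 21.960 39.334
2 3.563 15.866 87.644
3 3.028 11.463 128.708
4 2.574 8.282 163.612
5 2.188 5.984 193.281
6 1.860 4.323 218.499
7 1.581 3.124 239.935
final: 239.935 6.718

Arc 1: start y=18.720, vy=8.050 → t=2.901, apex=21.960, x_land=39.334, impact vy=-20.957
  bounce: vy ← 0.85·20.957 = 17.814
Arc 2: start y=0.000, vy=17.814 → t=3.563, apex=15.866, x_land=87.644, impact vy=-17.814
  bounce: vy ← 0.85·17.814 = 15.142
Arc 3: start y=0.000, vy=15.142 → t=3.028, apex=11.463, x_land=128.708, impact vy=-15.142
  bounce: vy ← 0.85·15.142 = 12.870
Arc 4: start y=0.000, vy=12.870 → t=2.574, apex=8.282, x_land=163.612, impact vy=-12.870
  bounce: vy ← 0.85·12.870 = 10.940
Arc 5: start y=0.000, vy=10.940 → t=2.188, apex=5.984, x_land=193.281, impact vy=-10.940
  bounce: vy ← 0.85·10.940 = 9.299
Arc 6: start y=0.000, vy=9.299 → t=1.860, apex=4.323, x_land=218.499, impact vy=-9.299
  bounce: vy ← 0.85·9.299 = 7.904
Arc 7: start y=0.000, vy=7.904 → t=1.581, apex=3.124, x_land=239.935, impact vy=-7.904
  bounce: vy ← 0.85·7.904 = 6.718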